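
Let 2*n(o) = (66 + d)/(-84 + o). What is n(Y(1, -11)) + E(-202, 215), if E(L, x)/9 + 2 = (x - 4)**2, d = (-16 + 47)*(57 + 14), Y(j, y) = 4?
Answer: 64105093/160 ≈ 4.0066e+5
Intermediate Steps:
d = 2201 (d = 31*71 = 2201)
E(L, x) = -18 + 9*(-4 + x)**2 (E(L, x) = -18 + 9*(x - 4)**2 = -18 + 9*(-4 + x)**2)
n(o) = 2267/(2*(-84 + o)) (n(o) = ((66 + 2201)/(-84 + o))/2 = (2267/(-84 + o))/2 = 2267/(2*(-84 + o)))
n(Y(1, -11)) + E(-202, 215) = 2267/(2*(-84 + 4)) + (-18 + 9*(-4 + 215)**2) = (2267/2)/(-80) + (-18 + 9*211**2) = (2267/2)*(-1/80) + (-18 + 9*44521) = -2267/160 + (-18 + 400689) = -2267/160 + 400671 = 64105093/160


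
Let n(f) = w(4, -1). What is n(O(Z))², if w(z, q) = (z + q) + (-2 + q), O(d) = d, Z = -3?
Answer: 0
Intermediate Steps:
w(z, q) = -2 + z + 2*q (w(z, q) = (q + z) + (-2 + q) = -2 + z + 2*q)
n(f) = 0 (n(f) = -2 + 4 + 2*(-1) = -2 + 4 - 2 = 0)
n(O(Z))² = 0² = 0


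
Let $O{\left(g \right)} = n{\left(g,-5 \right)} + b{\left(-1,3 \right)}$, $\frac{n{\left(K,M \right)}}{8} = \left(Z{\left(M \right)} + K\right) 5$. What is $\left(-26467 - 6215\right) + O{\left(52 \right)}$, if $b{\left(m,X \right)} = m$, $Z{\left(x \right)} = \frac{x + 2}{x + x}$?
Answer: $-30591$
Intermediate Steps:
$Z{\left(x \right)} = \frac{2 + x}{2 x}$
$n{\left(K,M \right)} = 40 K + \frac{20 \left(2 + M\right)}{M}$ ($n{\left(K,M \right)} = 8 \left(\frac{2 + M}{2 M} + K\right) 5 = 8 \left(K + \frac{2 + M}{2 M}\right) 5 = 8 \left(5 K + \frac{5 \left(2 + M\right)}{2 M}\right) = 40 K + \frac{20 \left(2 + M\right)}{M}$)
$O{\left(g \right)} = 11 + 40 g$ ($O{\left(g \right)} = \left(20 + 40 g + \frac{40}{-5}\right) - 1 = \left(20 + 40 g + 40 \left(- \frac{1}{5}\right)\right) - 1 = \left(20 + 40 g - 8\right) - 1 = \left(12 + 40 g\right) - 1 = 11 + 40 g$)
$\left(-26467 - 6215\right) + O{\left(52 \right)} = \left(-26467 - 6215\right) + \left(11 + 40 \cdot 52\right) = \left(-26467 - 6215\right) + \left(11 + 2080\right) = -32682 + 2091 = -30591$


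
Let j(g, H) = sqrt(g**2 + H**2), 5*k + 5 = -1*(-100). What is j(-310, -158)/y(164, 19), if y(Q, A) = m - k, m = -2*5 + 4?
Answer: -2*sqrt(30266)/25 ≈ -13.918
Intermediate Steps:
k = 19 (k = -1 + (-1*(-100))/5 = -1 + (1/5)*100 = -1 + 20 = 19)
m = -6 (m = -10 + 4 = -6)
j(g, H) = sqrt(H**2 + g**2)
y(Q, A) = -25 (y(Q, A) = -6 - 1*19 = -6 - 19 = -25)
j(-310, -158)/y(164, 19) = sqrt((-158)**2 + (-310)**2)/(-25) = sqrt(24964 + 96100)*(-1/25) = sqrt(121064)*(-1/25) = (2*sqrt(30266))*(-1/25) = -2*sqrt(30266)/25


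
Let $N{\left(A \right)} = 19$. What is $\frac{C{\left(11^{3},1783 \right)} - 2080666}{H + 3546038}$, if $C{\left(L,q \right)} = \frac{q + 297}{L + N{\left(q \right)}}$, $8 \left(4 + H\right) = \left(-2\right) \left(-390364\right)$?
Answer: $- \frac{280889702}{491889375} \approx -0.57104$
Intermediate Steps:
$H = 97587$ ($H = -4 + \frac{\left(-2\right) \left(-390364\right)}{8} = -4 + \frac{1}{8} \cdot 780728 = -4 + 97591 = 97587$)
$C{\left(L,q \right)} = \frac{297 + q}{19 + L}$ ($C{\left(L,q \right)} = \frac{q + 297}{L + 19} = \frac{297 + q}{19 + L}$)
$\frac{C{\left(11^{3},1783 \right)} - 2080666}{H + 3546038} = \frac{\frac{297 + 1783}{19 + 11^{3}} - 2080666}{97587 + 3546038} = \frac{\frac{1}{19 + 1331} \cdot 2080 - 2080666}{3643625} = \left(\frac{1}{1350} \cdot 2080 - 2080666\right) \frac{1}{3643625} = \left(\frac{208}{135} - 2080666\right) \frac{1}{3643625} = \left(- \frac{280889702}{135}\right) \frac{1}{3643625} = - \frac{280889702}{491889375}$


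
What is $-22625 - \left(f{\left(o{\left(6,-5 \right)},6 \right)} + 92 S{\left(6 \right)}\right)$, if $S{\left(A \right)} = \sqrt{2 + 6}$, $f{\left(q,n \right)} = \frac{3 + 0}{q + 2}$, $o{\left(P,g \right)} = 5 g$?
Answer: $- \frac{520372}{23} - 184 \sqrt{2} \approx -22885.0$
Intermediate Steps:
$f{\left(q,n \right)} = \frac{3}{2 + q}$
$S{\left(A \right)} = 2 \sqrt{2}$ ($S{\left(A \right)} = \sqrt{8} = 2 \sqrt{2}$)
$-22625 - \left(f{\left(o{\left(6,-5 \right)},6 \right)} + 92 S{\left(6 \right)}\right) = -22625 - \left(\frac{3}{2 + 5 \left(-5\right)} + 92 \cdot 2 \sqrt{2}\right) = -22625 - \left(\frac{3}{2 - 25} + 184 \sqrt{2}\right) = -22625 - \left(\frac{3}{-23} + 184 \sqrt{2}\right) = -22625 - \left(3 \left(- \frac{1}{23}\right) + 184 \sqrt{2}\right) = -22625 - \left(- \frac{3}{23} + 184 \sqrt{2}\right) = -22625 + \left(\frac{3}{23} - 184 \sqrt{2}\right) = - \frac{520372}{23} - 184 \sqrt{2}$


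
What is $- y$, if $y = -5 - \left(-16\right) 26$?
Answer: $-411$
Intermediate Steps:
$y = 411$ ($y = -5 - -416 = -5 + 416 = 411$)
$- y = \left(-1\right) 411 = -411$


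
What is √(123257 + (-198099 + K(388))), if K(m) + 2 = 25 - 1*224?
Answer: I*√75043 ≈ 273.94*I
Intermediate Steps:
K(m) = -201 (K(m) = -2 + (25 - 1*224) = -2 + (25 - 224) = -2 - 199 = -201)
√(123257 + (-198099 + K(388))) = √(123257 + (-198099 - 201)) = √(123257 - 198300) = √(-75043) = I*√75043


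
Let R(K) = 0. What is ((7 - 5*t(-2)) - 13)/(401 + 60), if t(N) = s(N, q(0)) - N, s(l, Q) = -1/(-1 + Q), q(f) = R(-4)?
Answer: -21/461 ≈ -0.045553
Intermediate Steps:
q(f) = 0
t(N) = 1 - N (t(N) = -1/(-1 + 0) - N = -1/(-1) - N = -1*(-1) - N = 1 - N)
((7 - 5*t(-2)) - 13)/(401 + 60) = ((7 - 5*(1 - 1*(-2))) - 13)/(401 + 60) = ((7 - 5*(1 + 2)) - 13)/461 = ((7 - 5*3) - 13)*(1/461) = ((7 - 15) - 13)*(1/461) = (-8 - 13)*(1/461) = -21*1/461 = -21/461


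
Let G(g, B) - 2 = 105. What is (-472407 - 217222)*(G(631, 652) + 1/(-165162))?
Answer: -12187353334457/165162 ≈ -7.3790e+7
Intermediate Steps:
G(g, B) = 107 (G(g, B) = 2 + 105 = 107)
(-472407 - 217222)*(G(631, 652) + 1/(-165162)) = (-472407 - 217222)*(107 + 1/(-165162)) = -689629*(107 - 1/165162) = -689629*17672333/165162 = -12187353334457/165162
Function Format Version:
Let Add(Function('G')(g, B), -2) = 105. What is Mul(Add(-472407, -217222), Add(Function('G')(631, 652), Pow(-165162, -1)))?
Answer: Rational(-12187353334457, 165162) ≈ -7.3790e+7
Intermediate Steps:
Function('G')(g, B) = 107 (Function('G')(g, B) = Add(2, 105) = 107)
Mul(Add(-472407, -217222), Add(Function('G')(631, 652), Pow(-165162, -1))) = Mul(Add(-472407, -217222), Add(107, Pow(-165162, -1))) = Mul(-689629, Add(107, Rational(-1, 165162))) = Mul(-689629, Rational(17672333, 165162)) = Rational(-12187353334457, 165162)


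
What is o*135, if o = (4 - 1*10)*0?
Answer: 0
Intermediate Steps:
o = 0 (o = (4 - 10)*0 = -6*0 = 0)
o*135 = 0*135 = 0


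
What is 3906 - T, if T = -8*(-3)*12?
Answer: 3618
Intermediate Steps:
T = 288 (T = 24*12 = 288)
3906 - T = 3906 - 1*288 = 3906 - 288 = 3618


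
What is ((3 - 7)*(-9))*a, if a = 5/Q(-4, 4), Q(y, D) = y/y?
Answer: 180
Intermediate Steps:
Q(y, D) = 1
a = 5 (a = 5/1 = 5*1 = 5)
((3 - 7)*(-9))*a = ((3 - 7)*(-9))*5 = -4*(-9)*5 = 36*5 = 180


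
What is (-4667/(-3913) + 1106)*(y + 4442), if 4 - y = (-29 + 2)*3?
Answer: 1508690655/301 ≈ 5.0123e+6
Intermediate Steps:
y = 85 (y = 4 - (-29 + 2)*3 = 4 - (-27)*3 = 4 - 1*(-81) = 4 + 81 = 85)
(-4667/(-3913) + 1106)*(y + 4442) = (-4667/(-3913) + 1106)*(85 + 4442) = (-4667*(-1/3913) + 1106)*4527 = (359/301 + 1106)*4527 = (333265/301)*4527 = 1508690655/301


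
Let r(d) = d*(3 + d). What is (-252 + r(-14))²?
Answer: 9604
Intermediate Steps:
(-252 + r(-14))² = (-252 - 14*(3 - 14))² = (-252 - 14*(-11))² = (-252 + 154)² = (-98)² = 9604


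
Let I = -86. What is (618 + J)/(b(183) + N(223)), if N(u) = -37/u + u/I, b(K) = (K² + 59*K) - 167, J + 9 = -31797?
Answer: -598123464/846061271 ≈ -0.70695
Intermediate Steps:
J = -31806 (J = -9 - 31797 = -31806)
b(K) = -167 + K² + 59*K
N(u) = -37/u - u/86 (N(u) = -37/u + u/(-86) = -37/u + u*(-1/86) = -37/u - u/86)
(618 + J)/(b(183) + N(223)) = (618 - 31806)/((-167 + 183² + 59*183) + (-37/223 - 1/86*223)) = -31188/((-167 + 33489 + 10797) + (-37*1/223 - 223/86)) = -31188/(44119 + (-37/223 - 223/86)) = -31188/(44119 - 52911/19178) = -31188/846061271/19178 = -31188*19178/846061271 = -598123464/846061271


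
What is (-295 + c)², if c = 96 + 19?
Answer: 32400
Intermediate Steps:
c = 115
(-295 + c)² = (-295 + 115)² = (-180)² = 32400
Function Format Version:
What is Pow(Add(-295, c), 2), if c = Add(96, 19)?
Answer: 32400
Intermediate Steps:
c = 115
Pow(Add(-295, c), 2) = Pow(Add(-295, 115), 2) = Pow(-180, 2) = 32400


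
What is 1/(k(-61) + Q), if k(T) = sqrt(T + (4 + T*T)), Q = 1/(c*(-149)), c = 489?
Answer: 72861/19451169576143 + 21234901284*sqrt(229)/19451169576143 ≈ 0.016520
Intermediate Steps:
Q = -1/72861 (Q = 1/(489*(-149)) = 1/(-72861) = -1/72861 ≈ -1.3725e-5)
k(T) = sqrt(4 + T + T**2) (k(T) = sqrt(T + (4 + T**2)) = sqrt(4 + T + T**2))
1/(k(-61) + Q) = 1/(sqrt(4 - 61 + (-61)**2) - 1/72861) = 1/(sqrt(4 - 61 + 3721) - 1/72861) = 1/(sqrt(3664) - 1/72861) = 1/(4*sqrt(229) - 1/72861) = 1/(-1/72861 + 4*sqrt(229))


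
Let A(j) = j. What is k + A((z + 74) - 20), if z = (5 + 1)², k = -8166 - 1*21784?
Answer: -29860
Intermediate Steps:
k = -29950 (k = -8166 - 21784 = -29950)
z = 36 (z = 6² = 36)
k + A((z + 74) - 20) = -29950 + ((36 + 74) - 20) = -29950 + (110 - 20) = -29950 + 90 = -29860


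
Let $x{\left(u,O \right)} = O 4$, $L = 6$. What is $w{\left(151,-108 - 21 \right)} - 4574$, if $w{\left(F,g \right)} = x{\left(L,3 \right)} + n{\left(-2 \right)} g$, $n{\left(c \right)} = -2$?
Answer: $-4304$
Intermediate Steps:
$x{\left(u,O \right)} = 4 O$
$w{\left(F,g \right)} = 12 - 2 g$ ($w{\left(F,g \right)} = 4 \cdot 3 - 2 g = 12 - 2 g$)
$w{\left(151,-108 - 21 \right)} - 4574 = \left(12 - 2 \left(-108 - 21\right)\right) - 4574 = \left(12 - -258\right) - 4574 = \left(12 + 258\right) - 4574 = 270 - 4574 = -4304$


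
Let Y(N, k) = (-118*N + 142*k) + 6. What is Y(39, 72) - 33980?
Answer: -28352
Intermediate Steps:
Y(N, k) = 6 - 118*N + 142*k
Y(39, 72) - 33980 = (6 - 118*39 + 142*72) - 33980 = (6 - 4602 + 10224) - 33980 = 5628 - 33980 = -28352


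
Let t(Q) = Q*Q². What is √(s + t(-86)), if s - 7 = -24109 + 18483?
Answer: 5*I*√25667 ≈ 801.05*I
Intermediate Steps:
t(Q) = Q³
s = -5619 (s = 7 + (-24109 + 18483) = 7 - 5626 = -5619)
√(s + t(-86)) = √(-5619 + (-86)³) = √(-5619 - 636056) = √(-641675) = 5*I*√25667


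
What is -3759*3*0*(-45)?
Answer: 0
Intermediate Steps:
-3759*3*0*(-45) = -0*(-45) = -3759*0 = 0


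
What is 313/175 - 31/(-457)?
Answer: 148466/79975 ≈ 1.8564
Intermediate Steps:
313/175 - 31/(-457) = 313*(1/175) - 31*(-1/457) = 313/175 + 31/457 = 148466/79975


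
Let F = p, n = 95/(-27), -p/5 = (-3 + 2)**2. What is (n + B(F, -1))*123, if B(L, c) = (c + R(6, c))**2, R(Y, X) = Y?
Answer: 23780/9 ≈ 2642.2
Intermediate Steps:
p = -5 (p = -5*(-3 + 2)**2 = -5*(-1)**2 = -5*1 = -5)
n = -95/27 (n = 95*(-1/27) = -95/27 ≈ -3.5185)
F = -5
B(L, c) = (6 + c)**2 (B(L, c) = (c + 6)**2 = (6 + c)**2)
(n + B(F, -1))*123 = (-95/27 + (6 - 1)**2)*123 = (-95/27 + 5**2)*123 = (-95/27 + 25)*123 = (580/27)*123 = 23780/9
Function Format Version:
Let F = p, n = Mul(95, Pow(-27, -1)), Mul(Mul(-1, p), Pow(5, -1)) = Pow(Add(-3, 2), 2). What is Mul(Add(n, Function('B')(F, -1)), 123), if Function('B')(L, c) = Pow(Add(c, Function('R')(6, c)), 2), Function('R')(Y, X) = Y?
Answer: Rational(23780, 9) ≈ 2642.2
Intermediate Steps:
p = -5 (p = Mul(-5, Pow(Add(-3, 2), 2)) = Mul(-5, Pow(-1, 2)) = Mul(-5, 1) = -5)
n = Rational(-95, 27) (n = Mul(95, Rational(-1, 27)) = Rational(-95, 27) ≈ -3.5185)
F = -5
Function('B')(L, c) = Pow(Add(6, c), 2) (Function('B')(L, c) = Pow(Add(c, 6), 2) = Pow(Add(6, c), 2))
Mul(Add(n, Function('B')(F, -1)), 123) = Mul(Add(Rational(-95, 27), Pow(Add(6, -1), 2)), 123) = Mul(Add(Rational(-95, 27), Pow(5, 2)), 123) = Mul(Add(Rational(-95, 27), 25), 123) = Mul(Rational(580, 27), 123) = Rational(23780, 9)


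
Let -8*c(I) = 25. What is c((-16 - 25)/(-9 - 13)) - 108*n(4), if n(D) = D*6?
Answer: -20761/8 ≈ -2595.1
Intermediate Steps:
n(D) = 6*D
c(I) = -25/8 (c(I) = -1/8*25 = -25/8)
c((-16 - 25)/(-9 - 13)) - 108*n(4) = -25/8 - 648*4 = -25/8 - 108*24 = -25/8 - 2592 = -20761/8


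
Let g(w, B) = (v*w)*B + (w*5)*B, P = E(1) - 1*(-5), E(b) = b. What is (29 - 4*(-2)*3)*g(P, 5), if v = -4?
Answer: 1590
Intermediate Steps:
P = 6 (P = 1 - 1*(-5) = 1 + 5 = 6)
g(w, B) = B*w (g(w, B) = (-4*w)*B + (w*5)*B = -4*B*w + (5*w)*B = -4*B*w + 5*B*w = B*w)
(29 - 4*(-2)*3)*g(P, 5) = (29 - 4*(-2)*3)*(5*6) = (29 + 8*3)*30 = (29 + 24)*30 = 53*30 = 1590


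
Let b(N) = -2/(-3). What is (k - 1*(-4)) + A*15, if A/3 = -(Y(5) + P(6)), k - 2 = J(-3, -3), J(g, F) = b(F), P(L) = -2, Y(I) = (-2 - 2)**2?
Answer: -1870/3 ≈ -623.33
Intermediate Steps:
Y(I) = 16 (Y(I) = (-4)**2 = 16)
b(N) = 2/3 (b(N) = -2*(-1/3) = 2/3)
J(g, F) = 2/3
k = 8/3 (k = 2 + 2/3 = 8/3 ≈ 2.6667)
A = -42 (A = 3*(-(16 - 2)) = 3*(-1*14) = 3*(-14) = -42)
(k - 1*(-4)) + A*15 = (8/3 - 1*(-4)) - 42*15 = (8/3 + 4) - 630 = 20/3 - 630 = -1870/3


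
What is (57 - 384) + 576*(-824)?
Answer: -474951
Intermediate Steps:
(57 - 384) + 576*(-824) = -327 - 474624 = -474951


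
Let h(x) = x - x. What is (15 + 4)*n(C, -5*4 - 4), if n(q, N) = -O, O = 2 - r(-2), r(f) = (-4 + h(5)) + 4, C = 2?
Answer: -38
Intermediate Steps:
h(x) = 0
r(f) = 0 (r(f) = (-4 + 0) + 4 = -4 + 4 = 0)
O = 2 (O = 2 - 1*0 = 2 + 0 = 2)
n(q, N) = -2 (n(q, N) = -1*2 = -2)
(15 + 4)*n(C, -5*4 - 4) = (15 + 4)*(-2) = 19*(-2) = -38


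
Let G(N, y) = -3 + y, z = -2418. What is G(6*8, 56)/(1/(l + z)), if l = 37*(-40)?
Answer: -206594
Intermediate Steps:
l = -1480
G(6*8, 56)/(1/(l + z)) = (-3 + 56)/(1/(-1480 - 2418)) = 53/(1/(-3898)) = 53/(-1/3898) = 53*(-3898) = -206594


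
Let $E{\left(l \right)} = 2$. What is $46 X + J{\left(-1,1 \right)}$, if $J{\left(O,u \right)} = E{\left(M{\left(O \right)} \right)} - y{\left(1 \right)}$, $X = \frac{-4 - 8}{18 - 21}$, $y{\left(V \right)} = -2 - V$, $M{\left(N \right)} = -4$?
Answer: $189$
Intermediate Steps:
$X = 4$ ($X = - \frac{12}{-3} = \left(-12\right) \left(- \frac{1}{3}\right) = 4$)
$J{\left(O,u \right)} = 5$ ($J{\left(O,u \right)} = 2 - \left(-2 - 1\right) = 2 - -3 = 2 + 3 = 5$)
$46 X + J{\left(-1,1 \right)} = 46 \cdot 4 + 5 = 184 + 5 = 189$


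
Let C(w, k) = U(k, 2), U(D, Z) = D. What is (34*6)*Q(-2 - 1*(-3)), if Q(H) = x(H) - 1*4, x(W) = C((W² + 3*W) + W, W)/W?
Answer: -612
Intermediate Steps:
C(w, k) = k
x(W) = 1 (x(W) = W/W = 1)
Q(H) = -3 (Q(H) = 1 - 1*4 = 1 - 4 = -3)
(34*6)*Q(-2 - 1*(-3)) = (34*6)*(-3) = 204*(-3) = -612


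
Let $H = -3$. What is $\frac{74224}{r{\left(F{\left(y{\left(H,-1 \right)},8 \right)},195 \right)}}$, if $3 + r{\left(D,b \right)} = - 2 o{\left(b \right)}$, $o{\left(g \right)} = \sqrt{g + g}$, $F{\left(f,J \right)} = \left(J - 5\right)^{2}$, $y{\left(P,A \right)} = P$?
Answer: $\frac{74224}{517} - \frac{148448 \sqrt{390}}{1551} \approx -1746.6$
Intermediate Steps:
$F{\left(f,J \right)} = \left(-5 + J\right)^{2}$
$o{\left(g \right)} = \sqrt{2} \sqrt{g}$ ($o{\left(g \right)} = \sqrt{2 g} = \sqrt{2} \sqrt{g}$)
$r{\left(D,b \right)} = -3 - 2 \sqrt{2} \sqrt{b}$
$\frac{74224}{r{\left(F{\left(y{\left(H,-1 \right)},8 \right)},195 \right)}} = \frac{74224}{-3 - 2 \sqrt{2} \sqrt{195}} = \frac{74224}{-3 - 2 \sqrt{390}}$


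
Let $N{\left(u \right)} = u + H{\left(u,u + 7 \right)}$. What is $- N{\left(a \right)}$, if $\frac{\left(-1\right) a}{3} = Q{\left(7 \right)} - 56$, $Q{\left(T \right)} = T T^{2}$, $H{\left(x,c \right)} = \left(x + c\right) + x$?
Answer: $3437$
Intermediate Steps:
$H{\left(x,c \right)} = c + 2 x$ ($H{\left(x,c \right)} = \left(c + x\right) + x = c + 2 x$)
$Q{\left(T \right)} = T^{3}$
$a = -861$ ($a = - 3 \left(7^{3} - 56\right) = - 3 \left(343 - 56\right) = \left(-3\right) 287 = -861$)
$N{\left(u \right)} = 7 + 4 u$ ($N{\left(u \right)} = u + \left(\left(u + 7\right) + 2 u\right) = u + \left(\left(7 + u\right) + 2 u\right) = u + \left(7 + 3 u\right) = 7 + 4 u$)
$- N{\left(a \right)} = - (7 + 4 \left(-861\right)) = - (7 - 3444) = \left(-1\right) \left(-3437\right) = 3437$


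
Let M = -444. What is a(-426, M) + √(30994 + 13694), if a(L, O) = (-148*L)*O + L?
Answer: -27993738 + 28*√57 ≈ -2.7994e+7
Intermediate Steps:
a(L, O) = L - 148*L*O (a(L, O) = -148*L*O + L = L - 148*L*O)
a(-426, M) + √(30994 + 13694) = -426*(1 - 148*(-444)) + √(30994 + 13694) = -426*(1 + 65712) + √44688 = -426*65713 + 28*√57 = -27993738 + 28*√57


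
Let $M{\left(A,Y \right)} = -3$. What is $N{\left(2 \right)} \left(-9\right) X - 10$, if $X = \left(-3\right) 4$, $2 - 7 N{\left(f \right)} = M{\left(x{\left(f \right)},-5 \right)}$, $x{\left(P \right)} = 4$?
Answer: $\frac{470}{7} \approx 67.143$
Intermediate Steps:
$N{\left(f \right)} = \frac{5}{7}$ ($N{\left(f \right)} = \frac{2}{7} - - \frac{3}{7} = \frac{2}{7} + \frac{3}{7} = \frac{5}{7}$)
$X = -12$
$N{\left(2 \right)} \left(-9\right) X - 10 = \frac{5}{7} \left(-9\right) \left(-12\right) - 10 = \left(- \frac{45}{7}\right) \left(-12\right) - 10 = \frac{540}{7} - 10 = \frac{470}{7}$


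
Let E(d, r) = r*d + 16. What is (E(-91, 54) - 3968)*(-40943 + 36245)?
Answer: 41652468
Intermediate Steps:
E(d, r) = 16 + d*r (E(d, r) = d*r + 16 = 16 + d*r)
(E(-91, 54) - 3968)*(-40943 + 36245) = ((16 - 91*54) - 3968)*(-40943 + 36245) = ((16 - 4914) - 3968)*(-4698) = (-4898 - 3968)*(-4698) = -8866*(-4698) = 41652468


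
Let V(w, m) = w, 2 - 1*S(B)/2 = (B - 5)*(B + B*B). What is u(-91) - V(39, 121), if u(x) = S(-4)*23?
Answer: 5021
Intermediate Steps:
S(B) = 4 - 2*(-5 + B)*(B + B**2) (S(B) = 4 - 2*(B - 5)*(B + B*B) = 4 - 2*(-5 + B)*(B + B**2))
u(x) = 5060 (u(x) = (4 - 2*(-4)**3 + 8*(-4)**2 + 10*(-4))*23 = (4 - 2*(-64) + 8*16 - 40)*23 = (4 + 128 + 128 - 40)*23 = 220*23 = 5060)
u(-91) - V(39, 121) = 5060 - 1*39 = 5060 - 39 = 5021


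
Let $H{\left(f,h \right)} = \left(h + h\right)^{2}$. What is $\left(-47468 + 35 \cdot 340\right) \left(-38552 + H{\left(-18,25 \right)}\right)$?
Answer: $1282297536$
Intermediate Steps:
$H{\left(f,h \right)} = 4 h^{2}$ ($H{\left(f,h \right)} = \left(2 h\right)^{2} = 4 h^{2}$)
$\left(-47468 + 35 \cdot 340\right) \left(-38552 + H{\left(-18,25 \right)}\right) = \left(-47468 + 35 \cdot 340\right) \left(-38552 + 4 \cdot 25^{2}\right) = \left(-47468 + 11900\right) \left(-38552 + 4 \cdot 625\right) = - 35568 \left(-38552 + 2500\right) = \left(-35568\right) \left(-36052\right) = 1282297536$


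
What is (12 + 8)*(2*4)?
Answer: 160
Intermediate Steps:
(12 + 8)*(2*4) = 20*8 = 160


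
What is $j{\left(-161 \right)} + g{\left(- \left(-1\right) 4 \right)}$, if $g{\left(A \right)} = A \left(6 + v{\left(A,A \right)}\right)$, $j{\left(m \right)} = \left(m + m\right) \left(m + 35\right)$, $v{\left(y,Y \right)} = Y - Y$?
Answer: $40596$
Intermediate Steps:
$v{\left(y,Y \right)} = 0$
$j{\left(m \right)} = 2 m \left(35 + m\right)$
$g{\left(A \right)} = 6 A$ ($g{\left(A \right)} = A \left(6 + 0\right) = A 6 = 6 A$)
$j{\left(-161 \right)} + g{\left(- \left(-1\right) 4 \right)} = 2 \left(-161\right) \left(35 - 161\right) + 6 \left(- \left(-1\right) 4\right) = 2 \left(-161\right) \left(-126\right) + 6 \left(\left(-1\right) \left(-4\right)\right) = 40572 + 6 \cdot 4 = 40572 + 24 = 40596$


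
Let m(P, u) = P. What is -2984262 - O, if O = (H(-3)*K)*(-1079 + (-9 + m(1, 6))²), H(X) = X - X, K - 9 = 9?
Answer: -2984262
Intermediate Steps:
K = 18 (K = 9 + 9 = 18)
H(X) = 0
O = 0 (O = (0*18)*(-1079 + (-9 + 1)²) = 0*(-1079 + (-8)²) = 0*(-1079 + 64) = 0*(-1015) = 0)
-2984262 - O = -2984262 - 1*0 = -2984262 + 0 = -2984262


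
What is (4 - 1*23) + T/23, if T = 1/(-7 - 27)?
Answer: -14859/782 ≈ -19.001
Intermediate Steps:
T = -1/34 (T = 1/(-34) = -1/34 ≈ -0.029412)
(4 - 1*23) + T/23 = (4 - 1*23) - 1/34/23 = (4 - 23) - 1/34*1/23 = -19 - 1/782 = -14859/782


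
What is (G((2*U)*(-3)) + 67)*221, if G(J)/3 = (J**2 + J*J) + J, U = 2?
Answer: 197795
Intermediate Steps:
G(J) = 3*J + 6*J**2 (G(J) = 3*((J**2 + J*J) + J) = 3*((J**2 + J**2) + J) = 3*(2*J**2 + J) = 3*(J + 2*J**2) = 3*J + 6*J**2)
(G((2*U)*(-3)) + 67)*221 = (3*((2*2)*(-3))*(1 + 2*((2*2)*(-3))) + 67)*221 = (3*(4*(-3))*(1 + 2*(4*(-3))) + 67)*221 = (3*(-12)*(1 + 2*(-12)) + 67)*221 = (3*(-12)*(1 - 24) + 67)*221 = (3*(-12)*(-23) + 67)*221 = (828 + 67)*221 = 895*221 = 197795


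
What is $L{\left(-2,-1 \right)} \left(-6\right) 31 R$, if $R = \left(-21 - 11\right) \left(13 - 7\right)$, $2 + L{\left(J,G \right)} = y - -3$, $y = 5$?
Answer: $214272$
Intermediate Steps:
$L{\left(J,G \right)} = 6$ ($L{\left(J,G \right)} = -2 + \left(5 - -3\right) = -2 + \left(5 + 3\right) = -2 + 8 = 6$)
$R = -192$ ($R = - 32 \left(13 + \left(-9 + 2\right)\right) = - 32 \left(13 - 7\right) = \left(-32\right) 6 = -192$)
$L{\left(-2,-1 \right)} \left(-6\right) 31 R = 6 \left(-6\right) 31 \left(-192\right) = \left(-36\right) 31 \left(-192\right) = \left(-1116\right) \left(-192\right) = 214272$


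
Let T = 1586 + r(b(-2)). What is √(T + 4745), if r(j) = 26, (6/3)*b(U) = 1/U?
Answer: √6357 ≈ 79.731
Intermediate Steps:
b(U) = 1/(2*U)
T = 1612 (T = 1586 + 26 = 1612)
√(T + 4745) = √(1612 + 4745) = √6357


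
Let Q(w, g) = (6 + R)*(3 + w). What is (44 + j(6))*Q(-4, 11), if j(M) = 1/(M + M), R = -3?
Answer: -529/4 ≈ -132.25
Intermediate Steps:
j(M) = 1/(2*M)
Q(w, g) = 9 + 3*w (Q(w, g) = (6 - 3)*(3 + w) = 3*(3 + w) = 9 + 3*w)
(44 + j(6))*Q(-4, 11) = (44 + (1/2)/6)*(9 + 3*(-4)) = (44 + (1/2)*(1/6))*(9 - 12) = (44 + 1/12)*(-3) = (529/12)*(-3) = -529/4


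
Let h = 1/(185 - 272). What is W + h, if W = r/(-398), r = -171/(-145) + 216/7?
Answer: -111481/1211910 ≈ -0.091988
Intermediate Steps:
r = 32517/1015 (r = -171*(-1/145) + 216*(⅐) = 171/145 + 216/7 = 32517/1015 ≈ 32.036)
h = -1/87 (h = 1/(-87) = -1/87 ≈ -0.011494)
W = -32517/403970 (W = (32517/1015)/(-398) = (32517/1015)*(-1/398) = -32517/403970 ≈ -0.080494)
W + h = -32517/403970 - 1/87 = -111481/1211910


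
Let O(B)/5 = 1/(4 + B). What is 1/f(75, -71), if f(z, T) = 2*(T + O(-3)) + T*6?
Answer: -1/558 ≈ -0.0017921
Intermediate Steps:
O(B) = 5/(4 + B)
f(z, T) = 10 + 8*T (f(z, T) = 2*(T + 5/(4 - 3)) + T*6 = 2*(T + 5/1) + 6*T = 2*(T + 5*1) + 6*T = 2*(T + 5) + 6*T = 2*(5 + T) + 6*T = (10 + 2*T) + 6*T = 10 + 8*T)
1/f(75, -71) = 1/(10 + 8*(-71)) = 1/(10 - 568) = 1/(-558) = -1/558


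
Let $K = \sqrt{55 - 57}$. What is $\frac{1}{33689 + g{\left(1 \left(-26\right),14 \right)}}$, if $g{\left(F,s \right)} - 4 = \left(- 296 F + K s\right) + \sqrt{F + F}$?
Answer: $\frac{1}{41389 + 2 i \sqrt{13} + 14 i \sqrt{2}} \approx 2.4161 \cdot 10^{-5} - 1.58 \cdot 10^{-8} i$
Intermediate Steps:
$K = i \sqrt{2}$ ($K = \sqrt{-2} = i \sqrt{2} \approx 1.4142 i$)
$g{\left(F,s \right)} = 4 - 296 F + \sqrt{2} \sqrt{F} + i s \sqrt{2}$ ($g{\left(F,s \right)} = 4 - \left(- \sqrt{F + F} + 296 F - i \sqrt{2} s\right) = 4 - \left(- \sqrt{2} \sqrt{F} + 296 F - i s \sqrt{2}\right) = 4 - \left(296 F - \sqrt{2} \sqrt{F} - i s \sqrt{2}\right) = 4 + \left(- 296 F + \sqrt{2} \sqrt{F} + i s \sqrt{2}\right) = 4 - 296 F + \sqrt{2} \sqrt{F} + i s \sqrt{2}$)
$\frac{1}{33689 + g{\left(1 \left(-26\right),14 \right)}} = \frac{1}{33689 + \left(4 - 296 \cdot 1 \left(-26\right) + \sqrt{2} \sqrt{1 \left(-26\right)} + i 14 \sqrt{2}\right)} = \frac{1}{33689 + \left(4 - -7696 + \sqrt{2} \sqrt{-26} + 14 i \sqrt{2}\right)} = \frac{1}{33689 + \left(4 + 7696 + \sqrt{2} i \sqrt{26} + 14 i \sqrt{2}\right)} = \frac{1}{33689 + \left(4 + 7696 + 2 i \sqrt{13} + 14 i \sqrt{2}\right)} = \frac{1}{33689 + \left(7700 + 2 i \sqrt{13} + 14 i \sqrt{2}\right)} = \frac{1}{41389 + 2 i \sqrt{13} + 14 i \sqrt{2}}$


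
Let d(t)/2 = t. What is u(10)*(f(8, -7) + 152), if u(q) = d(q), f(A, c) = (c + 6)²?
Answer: 3060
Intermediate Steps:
d(t) = 2*t
f(A, c) = (6 + c)²
u(q) = 2*q
u(10)*(f(8, -7) + 152) = (2*10)*((6 - 7)² + 152) = 20*((-1)² + 152) = 20*(1 + 152) = 20*153 = 3060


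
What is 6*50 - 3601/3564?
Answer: 1065599/3564 ≈ 298.99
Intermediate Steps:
6*50 - 3601/3564 = 300 - 3601/3564 = 1065599/3564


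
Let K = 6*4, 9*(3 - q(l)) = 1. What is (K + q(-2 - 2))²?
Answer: 58564/81 ≈ 723.01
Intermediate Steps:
q(l) = 26/9 (q(l) = 3 - ⅑*1 = 3 - ⅑ = 26/9)
K = 24
(K + q(-2 - 2))² = (24 + 26/9)² = (242/9)² = 58564/81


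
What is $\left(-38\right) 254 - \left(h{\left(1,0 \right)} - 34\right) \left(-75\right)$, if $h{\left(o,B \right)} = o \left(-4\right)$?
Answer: $-12502$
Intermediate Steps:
$h{\left(o,B \right)} = - 4 o$
$\left(-38\right) 254 - \left(h{\left(1,0 \right)} - 34\right) \left(-75\right) = \left(-38\right) 254 - \left(\left(-4\right) 1 - 34\right) \left(-75\right) = -9652 - \left(-4 - 34\right) \left(-75\right) = -9652 - \left(-38\right) \left(-75\right) = -9652 - 2850 = -12502$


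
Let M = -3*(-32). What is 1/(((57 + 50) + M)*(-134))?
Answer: -1/27202 ≈ -3.6762e-5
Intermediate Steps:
M = 96
1/(((57 + 50) + M)*(-134)) = 1/(((57 + 50) + 96)*(-134)) = 1/((107 + 96)*(-134)) = 1/(203*(-134)) = 1/(-27202) = -1/27202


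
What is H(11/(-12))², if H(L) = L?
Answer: 121/144 ≈ 0.84028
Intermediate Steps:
H(11/(-12))² = (11/(-12))² = (11*(-1/12))² = (-11/12)² = 121/144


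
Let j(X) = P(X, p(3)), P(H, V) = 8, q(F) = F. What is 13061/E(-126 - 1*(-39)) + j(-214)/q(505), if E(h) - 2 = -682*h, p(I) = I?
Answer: 7070493/29964680 ≈ 0.23596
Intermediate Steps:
E(h) = 2 - 682*h
j(X) = 8
13061/E(-126 - 1*(-39)) + j(-214)/q(505) = 13061/(2 - 682*(-126 - 1*(-39))) + 8/505 = 13061/(2 - 682*(-126 + 39)) + 8*(1/505) = 13061/(2 - 682*(-87)) + 8/505 = 13061/(2 + 59334) + 8/505 = 13061/59336 + 8/505 = 7070493/29964680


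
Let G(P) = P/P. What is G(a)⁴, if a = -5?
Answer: 1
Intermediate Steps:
G(P) = 1
G(a)⁴ = 1⁴ = 1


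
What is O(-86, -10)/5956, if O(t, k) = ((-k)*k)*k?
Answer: 250/1489 ≈ 0.16790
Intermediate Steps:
O(t, k) = -k³ (O(t, k) = (-k²)*k = -k³)
O(-86, -10)/5956 = -1*(-10)³/5956 = -1*(-1000)*(1/5956) = 1000*(1/5956) = 250/1489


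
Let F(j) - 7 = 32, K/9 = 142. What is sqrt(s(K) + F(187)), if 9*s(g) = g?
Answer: sqrt(181) ≈ 13.454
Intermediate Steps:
K = 1278 (K = 9*142 = 1278)
s(g) = g/9
F(j) = 39 (F(j) = 7 + 32 = 39)
sqrt(s(K) + F(187)) = sqrt((1/9)*1278 + 39) = sqrt(142 + 39) = sqrt(181)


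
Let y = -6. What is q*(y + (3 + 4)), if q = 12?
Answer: 12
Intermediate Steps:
q*(y + (3 + 4)) = 12*(-6 + (3 + 4)) = 12*(-6 + 7) = 12*1 = 12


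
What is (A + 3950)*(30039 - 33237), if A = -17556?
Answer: 43511988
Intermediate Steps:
(A + 3950)*(30039 - 33237) = (-17556 + 3950)*(30039 - 33237) = -13606*(-3198) = 43511988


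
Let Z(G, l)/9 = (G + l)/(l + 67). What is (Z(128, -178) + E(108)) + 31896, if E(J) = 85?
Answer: 1183447/37 ≈ 31985.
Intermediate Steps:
Z(G, l) = 9*(G + l)/(67 + l) (Z(G, l) = 9*((G + l)/(l + 67)) = 9*((G + l)/(67 + l)) = 9*(G + l)/(67 + l))
(Z(128, -178) + E(108)) + 31896 = (9*(128 - 178)/(67 - 178) + 85) + 31896 = (9*(-50)/(-111) + 85) + 31896 = (9*(-1/111)*(-50) + 85) + 31896 = (150/37 + 85) + 31896 = 3295/37 + 31896 = 1183447/37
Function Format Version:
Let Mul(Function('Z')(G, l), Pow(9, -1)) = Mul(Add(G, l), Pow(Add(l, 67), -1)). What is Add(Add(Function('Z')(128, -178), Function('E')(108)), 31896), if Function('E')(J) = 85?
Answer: Rational(1183447, 37) ≈ 31985.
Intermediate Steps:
Function('Z')(G, l) = Mul(9, Pow(Add(67, l), -1), Add(G, l)) (Function('Z')(G, l) = Mul(9, Mul(Add(G, l), Pow(Add(l, 67), -1))) = Mul(9, Mul(Add(G, l), Pow(Add(67, l), -1))) = Mul(9, Mul(Pow(Add(67, l), -1), Add(G, l))) = Mul(9, Pow(Add(67, l), -1), Add(G, l)))
Add(Add(Function('Z')(128, -178), Function('E')(108)), 31896) = Add(Add(Mul(9, Pow(Add(67, -178), -1), Add(128, -178)), 85), 31896) = Add(Add(Mul(9, Pow(-111, -1), -50), 85), 31896) = Add(Add(Mul(9, Rational(-1, 111), -50), 85), 31896) = Add(Add(Rational(150, 37), 85), 31896) = Add(Rational(3295, 37), 31896) = Rational(1183447, 37)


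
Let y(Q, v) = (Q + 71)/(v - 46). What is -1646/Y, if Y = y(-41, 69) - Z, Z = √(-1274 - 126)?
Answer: -56787/37075 - 435367*I*√14/37075 ≈ -1.5317 - 43.938*I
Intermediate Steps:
Z = 10*I*√14 (Z = √(-1400) = 10*I*√14 ≈ 37.417*I)
y(Q, v) = (71 + Q)/(-46 + v)
Y = 30/23 - 10*I*√14 (Y = (71 - 41)/(-46 + 69) - 10*I*√14 = 30/23 - 10*I*√14 ≈ 1.3043 - 37.417*I)
-1646/Y = -1646/(30/23 - 10*I*√14)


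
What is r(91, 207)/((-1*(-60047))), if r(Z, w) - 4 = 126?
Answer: 10/4619 ≈ 0.0021650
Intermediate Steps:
r(Z, w) = 130 (r(Z, w) = 4 + 126 = 130)
r(91, 207)/((-1*(-60047))) = 130/((-1*(-60047))) = 130/60047 = 130*(1/60047) = 10/4619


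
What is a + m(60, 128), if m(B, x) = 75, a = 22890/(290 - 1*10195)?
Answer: 20571/283 ≈ 72.689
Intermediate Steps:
a = -654/283 (a = 22890/(290 - 10195) = 22890/(-9905) = 22890*(-1/9905) = -654/283 ≈ -2.3110)
a + m(60, 128) = -654/283 + 75 = 20571/283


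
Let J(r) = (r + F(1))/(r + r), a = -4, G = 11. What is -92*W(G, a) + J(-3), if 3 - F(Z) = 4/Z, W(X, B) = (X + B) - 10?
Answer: 830/3 ≈ 276.67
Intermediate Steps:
W(X, B) = -10 + B + X (W(X, B) = (B + X) - 10 = -10 + B + X)
F(Z) = 3 - 4/Z
J(r) = (-1 + r)/(2*r) (J(r) = (r + (3 - 4/1))/(r + r) = (r + (3 - 4*1))/((2*r)) = (r + (3 - 4))*(1/(2*r)) = (r - 1)*(1/(2*r)) = (-1 + r)*(1/(2*r)) = (-1 + r)/(2*r))
-92*W(G, a) + J(-3) = -92*(-10 - 4 + 11) + (1/2)*(-1 - 3)/(-3) = -92*(-3) + (1/2)*(-1/3)*(-4) = 276 + 2/3 = 830/3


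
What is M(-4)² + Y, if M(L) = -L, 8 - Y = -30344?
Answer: 30368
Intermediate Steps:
Y = 30352 (Y = 8 - 1*(-30344) = 8 + 30344 = 30352)
M(-4)² + Y = (-1*(-4))² + 30352 = 4² + 30352 = 16 + 30352 = 30368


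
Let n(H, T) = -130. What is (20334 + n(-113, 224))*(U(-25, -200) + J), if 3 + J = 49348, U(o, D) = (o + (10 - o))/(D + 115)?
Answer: 16948388052/17 ≈ 9.9696e+8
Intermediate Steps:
U(o, D) = 10/(115 + D)
J = 49345 (J = -3 + 49348 = 49345)
(20334 + n(-113, 224))*(U(-25, -200) + J) = (20334 - 130)*(10/(115 - 200) + 49345) = 20204*(10/(-85) + 49345) = 20204*(10*(-1/85) + 49345) = 20204*(-2/17 + 49345) = 20204*(838863/17) = 16948388052/17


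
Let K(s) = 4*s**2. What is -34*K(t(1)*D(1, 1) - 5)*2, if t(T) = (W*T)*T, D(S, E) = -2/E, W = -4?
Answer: -2448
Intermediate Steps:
t(T) = -4*T**2 (t(T) = (-4*T)*T = -4*T**2)
-34*K(t(1)*D(1, 1) - 5)*2 = -136*((-4*1**2)*(-2/1) - 5)**2*2 = -136*((-4*1)*(-2*1) - 5)**2*2 = -136*(-4*(-2) - 5)**2*2 = -136*(8 - 5)**2*2 = -136*3**2*2 = -136*9*2 = -34*36*2 = -1224*2 = -2448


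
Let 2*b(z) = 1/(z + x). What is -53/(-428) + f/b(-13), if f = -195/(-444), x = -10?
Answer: -317969/15836 ≈ -20.079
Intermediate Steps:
b(z) = 1/(2*(-10 + z)) (b(z) = 1/(2*(z - 10)) = 1/(2*(-10 + z)))
f = 65/148 (f = -195*(-1/444) = 65/148 ≈ 0.43919)
-53/(-428) + f/b(-13) = -53/(-428) + 65/(148*((1/(2*(-10 - 13))))) = -53*(-1/428) + 65/(148*(((1/2)/(-23)))) = 53/428 + 65/(148*(((1/2)*(-1/23)))) = 53/428 + 65/(148*(-1/46)) = 53/428 + (65/148)*(-46) = 53/428 - 1495/74 = -317969/15836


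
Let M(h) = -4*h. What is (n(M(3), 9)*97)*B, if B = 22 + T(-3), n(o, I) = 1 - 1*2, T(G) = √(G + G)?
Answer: -2134 - 97*I*√6 ≈ -2134.0 - 237.6*I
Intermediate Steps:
T(G) = √2*√G (T(G) = √(2*G) = √2*√G)
n(o, I) = -1 (n(o, I) = 1 - 2 = -1)
B = 22 + I*√6 (B = 22 + √2*√(-3) = 22 + √2*(I*√3) = 22 + I*√6 ≈ 22.0 + 2.4495*I)
(n(M(3), 9)*97)*B = (-1*97)*(22 + I*√6) = -97*(22 + I*√6) = -2134 - 97*I*√6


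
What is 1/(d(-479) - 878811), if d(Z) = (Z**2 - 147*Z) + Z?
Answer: -1/579436 ≈ -1.7258e-6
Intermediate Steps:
d(Z) = Z**2 - 146*Z
1/(d(-479) - 878811) = 1/(-479*(-146 - 479) - 878811) = 1/(-479*(-625) - 878811) = 1/(299375 - 878811) = 1/(-579436) = -1/579436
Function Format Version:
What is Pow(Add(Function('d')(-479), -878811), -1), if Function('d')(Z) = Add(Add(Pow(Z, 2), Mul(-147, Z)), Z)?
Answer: Rational(-1, 579436) ≈ -1.7258e-6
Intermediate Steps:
Function('d')(Z) = Add(Pow(Z, 2), Mul(-146, Z))
Pow(Add(Function('d')(-479), -878811), -1) = Pow(Add(Mul(-479, Add(-146, -479)), -878811), -1) = Pow(Add(Mul(-479, -625), -878811), -1) = Pow(Add(299375, -878811), -1) = Pow(-579436, -1) = Rational(-1, 579436)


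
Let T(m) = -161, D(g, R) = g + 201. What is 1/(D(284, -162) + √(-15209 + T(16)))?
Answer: 97/50119 - I*√15370/250595 ≈ 0.0019354 - 0.00049473*I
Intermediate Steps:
D(g, R) = 201 + g
1/(D(284, -162) + √(-15209 + T(16))) = 1/((201 + 284) + √(-15209 - 161)) = 1/(485 + √(-15370)) = 1/(485 + I*√15370)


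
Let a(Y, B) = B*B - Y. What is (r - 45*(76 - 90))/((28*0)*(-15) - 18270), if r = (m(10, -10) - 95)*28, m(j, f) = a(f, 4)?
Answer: 31/435 ≈ 0.071264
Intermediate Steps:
a(Y, B) = B² - Y
m(j, f) = 16 - f (m(j, f) = 4² - f = 16 - f)
r = -1932 (r = ((16 - 1*(-10)) - 95)*28 = ((16 + 10) - 95)*28 = (26 - 95)*28 = -69*28 = -1932)
(r - 45*(76 - 90))/((28*0)*(-15) - 18270) = (-1932 - 45*(76 - 90))/((28*0)*(-15) - 18270) = (-1932 - 45*(-14))/(0*(-15) - 18270) = (-1932 + 630)/(0 - 18270) = -1302/(-18270) = -1302*(-1/18270) = 31/435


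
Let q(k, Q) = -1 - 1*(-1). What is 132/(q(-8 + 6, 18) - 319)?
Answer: -12/29 ≈ -0.41379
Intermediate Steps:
q(k, Q) = 0 (q(k, Q) = -1 + 1 = 0)
132/(q(-8 + 6, 18) - 319) = 132/(0 - 319) = 132/(-319) = 132*(-1/319) = -12/29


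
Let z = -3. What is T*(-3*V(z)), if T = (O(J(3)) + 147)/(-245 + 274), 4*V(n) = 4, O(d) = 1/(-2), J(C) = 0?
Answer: -879/58 ≈ -15.155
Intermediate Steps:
O(d) = -½
V(n) = 1 (V(n) = (¼)*4 = 1)
T = 293/58 (T = (-½ + 147)/(-245 + 274) = (293/2)/29 = (293/2)*(1/29) = 293/58 ≈ 5.0517)
T*(-3*V(z)) = 293*(-3*1)/58 = (293/58)*(-3) = -879/58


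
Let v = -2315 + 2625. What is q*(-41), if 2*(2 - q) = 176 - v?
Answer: -2829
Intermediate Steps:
v = 310
q = 69 (q = 2 - (176 - 1*310)/2 = 2 - (176 - 310)/2 = 2 - ½*(-134) = 2 + 67 = 69)
q*(-41) = 69*(-41) = -2829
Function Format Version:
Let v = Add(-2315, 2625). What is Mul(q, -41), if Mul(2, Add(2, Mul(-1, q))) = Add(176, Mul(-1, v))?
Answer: -2829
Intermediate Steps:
v = 310
q = 69 (q = Add(2, Mul(Rational(-1, 2), Add(176, Mul(-1, 310)))) = Add(2, Mul(Rational(-1, 2), Add(176, -310))) = Add(2, Mul(Rational(-1, 2), -134)) = Add(2, 67) = 69)
Mul(q, -41) = Mul(69, -41) = -2829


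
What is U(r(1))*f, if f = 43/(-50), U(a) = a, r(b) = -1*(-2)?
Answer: -43/25 ≈ -1.7200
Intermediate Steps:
r(b) = 2
f = -43/50 (f = 43*(-1/50) = -43/50 ≈ -0.86000)
U(r(1))*f = 2*(-43/50) = -43/25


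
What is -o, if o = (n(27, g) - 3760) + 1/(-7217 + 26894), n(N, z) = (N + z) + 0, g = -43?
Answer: 74300351/19677 ≈ 3776.0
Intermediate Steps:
n(N, z) = N + z
o = -74300351/19677 (o = ((27 - 43) - 3760) + 1/(-7217 + 26894) = (-16 - 3760) + 1/19677 = -3776 + 1/19677 = -74300351/19677 ≈ -3776.0)
-o = -1*(-74300351/19677) = 74300351/19677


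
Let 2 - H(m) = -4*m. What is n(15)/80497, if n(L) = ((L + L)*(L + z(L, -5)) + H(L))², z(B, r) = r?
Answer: 131044/80497 ≈ 1.6279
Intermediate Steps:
H(m) = 2 + 4*m (H(m) = 2 - (-4)*m = 2 + 4*m)
n(L) = (2 + 4*L + 2*L*(-5 + L))² (n(L) = ((L + L)*(L - 5) + (2 + 4*L))² = ((2*L)*(-5 + L) + (2 + 4*L))² = (2*L*(-5 + L) + (2 + 4*L))² = (2 + 4*L + 2*L*(-5 + L))²)
n(15)/80497 = (4*(1 + 15² - 3*15)²)/80497 = (4*(1 + 225 - 45)²)*(1/80497) = (4*181²)*(1/80497) = (4*32761)*(1/80497) = 131044*(1/80497) = 131044/80497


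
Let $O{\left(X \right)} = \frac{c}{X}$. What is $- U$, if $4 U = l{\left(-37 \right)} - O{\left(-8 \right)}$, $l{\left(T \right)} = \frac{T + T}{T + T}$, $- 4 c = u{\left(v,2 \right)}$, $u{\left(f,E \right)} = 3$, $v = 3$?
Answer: $- \frac{29}{128} \approx -0.22656$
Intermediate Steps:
$c = - \frac{3}{4}$ ($c = \left(- \frac{1}{4}\right) 3 = - \frac{3}{4} \approx -0.75$)
$l{\left(T \right)} = 1$ ($l{\left(T \right)} = \frac{2 T}{2 T} = 2 T \frac{1}{2 T} = 1$)
$O{\left(X \right)} = - \frac{3}{4 X}$
$U = \frac{29}{128}$ ($U = \frac{1 - - \frac{3}{4 \left(-8\right)}}{4} = \frac{1 - \left(- \frac{3}{4}\right) \left(- \frac{1}{8}\right)}{4} = \frac{1 - \frac{3}{32}}{4} = \frac{1}{4} \cdot \frac{29}{32} = \frac{29}{128} \approx 0.22656$)
$- U = \left(-1\right) \frac{29}{128} = - \frac{29}{128}$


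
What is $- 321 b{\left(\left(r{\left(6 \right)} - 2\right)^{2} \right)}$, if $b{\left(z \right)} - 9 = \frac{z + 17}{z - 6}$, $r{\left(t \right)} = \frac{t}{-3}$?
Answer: $- \frac{39483}{10} \approx -3948.3$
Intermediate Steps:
$r{\left(t \right)} = - \frac{t}{3}$ ($r{\left(t \right)} = t \left(- \frac{1}{3}\right) = - \frac{t}{3}$)
$b{\left(z \right)} = 9 + \frac{17 + z}{-6 + z}$ ($b{\left(z \right)} = 9 + \frac{z + 17}{z - 6} = 9 + \frac{17 + z}{-6 + z}$)
$- 321 b{\left(\left(r{\left(6 \right)} - 2\right)^{2} \right)} = - 321 \frac{-37 + 10 \left(\left(- \frac{1}{3}\right) 6 - 2\right)^{2}}{-6 + \left(\left(- \frac{1}{3}\right) 6 - 2\right)^{2}} = - 321 \frac{-37 + 10 \left(-2 - 2\right)^{2}}{-6 + \left(-2 - 2\right)^{2}} = - 321 \frac{-37 + 10 \left(-4\right)^{2}}{-6 + \left(-4\right)^{2}} = - 321 \frac{-37 + 10 \cdot 16}{-6 + 16} = - 321 \frac{-37 + 160}{10} = - 321 \cdot \frac{1}{10} \cdot 123 = \left(-321\right) \frac{123}{10} = - \frac{39483}{10}$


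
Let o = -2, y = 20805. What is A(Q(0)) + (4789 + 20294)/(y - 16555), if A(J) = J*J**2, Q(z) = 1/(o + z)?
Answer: 98207/17000 ≈ 5.7769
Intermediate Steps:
Q(z) = 1/(-2 + z)
A(J) = J**3
A(Q(0)) + (4789 + 20294)/(y - 16555) = (1/(-2 + 0))**3 + (4789 + 20294)/(20805 - 16555) = (1/(-2))**3 + 25083/4250 = (-1/2)**3 + 25083*(1/4250) = -1/8 + 25083/4250 = 98207/17000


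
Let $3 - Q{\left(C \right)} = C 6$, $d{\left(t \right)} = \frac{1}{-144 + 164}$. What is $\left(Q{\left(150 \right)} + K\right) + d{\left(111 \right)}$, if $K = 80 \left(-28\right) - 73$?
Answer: $- \frac{64199}{20} \approx -3209.9$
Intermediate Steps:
$d{\left(t \right)} = \frac{1}{20}$
$Q{\left(C \right)} = 3 - 6 C$ ($Q{\left(C \right)} = 3 - C 6 = 3 - 6 C$)
$K = -2313$ ($K = -2240 - 73 = -2313$)
$\left(Q{\left(150 \right)} + K\right) + d{\left(111 \right)} = \left(\left(3 - 900\right) - 2313\right) + \frac{1}{20} = \left(-897 - 2313\right) + \frac{1}{20} = -3210 + \frac{1}{20} = - \frac{64199}{20}$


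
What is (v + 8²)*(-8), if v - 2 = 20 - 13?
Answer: -584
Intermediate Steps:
v = 9 (v = 2 + (20 - 13) = 2 + 7 = 9)
(v + 8²)*(-8) = (9 + 8²)*(-8) = (9 + 64)*(-8) = 73*(-8) = -584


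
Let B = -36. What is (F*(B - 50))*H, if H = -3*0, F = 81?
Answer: 0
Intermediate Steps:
H = 0
(F*(B - 50))*H = (81*(-36 - 50))*0 = (81*(-86))*0 = -6966*0 = 0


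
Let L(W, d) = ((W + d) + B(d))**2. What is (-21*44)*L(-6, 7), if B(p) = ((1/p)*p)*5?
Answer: -33264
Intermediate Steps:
B(p) = 5 (B(p) = (p/p)*5 = 1*5 = 5)
L(W, d) = (5 + W + d)**2 (L(W, d) = ((W + d) + 5)**2 = (5 + W + d)**2)
(-21*44)*L(-6, 7) = (-21*44)*(5 - 6 + 7)**2 = -924*6**2 = -924*36 = -33264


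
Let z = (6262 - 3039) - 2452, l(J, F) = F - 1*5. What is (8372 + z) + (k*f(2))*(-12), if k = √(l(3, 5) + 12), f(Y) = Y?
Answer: 9143 - 48*√3 ≈ 9059.9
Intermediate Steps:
l(J, F) = -5 + F (l(J, F) = F - 5 = -5 + F)
k = 2*√3 (k = √((-5 + 5) + 12) = √(0 + 12) = √12 = 2*√3 ≈ 3.4641)
z = 771 (z = 3223 - 2452 = 771)
(8372 + z) + (k*f(2))*(-12) = (8372 + 771) + ((2*√3)*2)*(-12) = 9143 + (4*√3)*(-12) = 9143 - 48*√3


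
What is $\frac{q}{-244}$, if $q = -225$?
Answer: $\frac{225}{244} \approx 0.92213$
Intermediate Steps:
$\frac{q}{-244} = - \frac{225}{-244} = \left(-225\right) \left(- \frac{1}{244}\right) = \frac{225}{244}$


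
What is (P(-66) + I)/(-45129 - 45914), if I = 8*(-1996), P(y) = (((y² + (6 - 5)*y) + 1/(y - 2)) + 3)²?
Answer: -85145201897/420982832 ≈ -202.25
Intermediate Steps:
P(y) = (3 + y + y² + 1/(-2 + y))² (P(y) = (((y² + 1*y) + 1/(-2 + y)) + 3)² = (((y² + y) + 1/(-2 + y)) + 3)² = (((y + y²) + 1/(-2 + y)) + 3)² = ((y + y² + 1/(-2 + y)) + 3)² = (3 + y + y² + 1/(-2 + y))²)
I = -15968
(P(-66) + I)/(-45129 - 45914) = ((-5 - 66 + (-66)³ - 1*(-66)²)²/(-2 - 66)² - 15968)/(-45129 - 45914) = ((-5 - 66 - 287496 - 1*4356)²/(-68)² - 15968)/(-91043) = ((-5 - 66 - 287496 - 4356)²/4624 - 15968)*(-1/91043) = ((1/4624)*(-291923)² - 15968)*(-1/91043) = ((1/4624)*85219037929 - 15968)*(-1/91043) = (85219037929/4624 - 15968)*(-1/91043) = (85145201897/4624)*(-1/91043) = -85145201897/420982832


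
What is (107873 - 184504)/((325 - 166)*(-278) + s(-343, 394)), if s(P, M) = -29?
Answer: 76631/44231 ≈ 1.7325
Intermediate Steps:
(107873 - 184504)/((325 - 166)*(-278) + s(-343, 394)) = (107873 - 184504)/((325 - 166)*(-278) - 29) = -76631/(159*(-278) - 29) = -76631/(-44202 - 29) = -76631/(-44231) = -76631*(-1/44231) = 76631/44231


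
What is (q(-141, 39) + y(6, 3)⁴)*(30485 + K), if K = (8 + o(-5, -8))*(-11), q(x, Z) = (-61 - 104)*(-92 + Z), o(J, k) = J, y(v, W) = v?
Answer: 305768532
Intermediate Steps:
q(x, Z) = 15180 - 165*Z (q(x, Z) = -165*(-92 + Z) = 15180 - 165*Z)
K = -33 (K = (8 - 5)*(-11) = 3*(-11) = -33)
(q(-141, 39) + y(6, 3)⁴)*(30485 + K) = ((15180 - 165*39) + 6⁴)*(30485 - 33) = ((15180 - 6435) + 1296)*30452 = (8745 + 1296)*30452 = 10041*30452 = 305768532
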